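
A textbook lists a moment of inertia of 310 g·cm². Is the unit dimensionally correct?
Yes

moment of inertia has SI base units: kg * m^2
g·cm² reduces to the same SI base units, so it is a valid unit for moment of inertia.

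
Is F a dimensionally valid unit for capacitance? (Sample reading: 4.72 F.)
Yes

capacitance has SI base units: A^2 * s^4 / (kg * m^2)
F reduces to the same SI base units, so it is a valid unit for capacitance.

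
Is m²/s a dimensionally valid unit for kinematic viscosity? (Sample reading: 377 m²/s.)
Yes

kinematic viscosity has SI base units: m^2 / s
m²/s reduces to the same SI base units, so it is a valid unit for kinematic viscosity.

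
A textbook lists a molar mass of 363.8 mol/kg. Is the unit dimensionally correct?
No

molar mass has SI base units: kg / mol
mol/kg does NOT reduce to kg / mol; a valid unit for molar mass would be e.g. kg/mol.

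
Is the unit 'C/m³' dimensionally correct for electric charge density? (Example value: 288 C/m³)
Yes

electric charge density has SI base units: A * s / m^3
C/m³ reduces to the same SI base units, so it is a valid unit for electric charge density.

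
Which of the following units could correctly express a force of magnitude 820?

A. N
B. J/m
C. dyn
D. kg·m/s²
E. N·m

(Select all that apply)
A, B, C, D

force has SI base units: kg * m / s^2

Checking each option against kg * m / s^2:
  A. N: ✓ matches
  B. J/m: ✓ matches
  C. dyn: ✓ matches
  D. kg·m/s²: ✓ matches
  E. N·m: ✗ does not match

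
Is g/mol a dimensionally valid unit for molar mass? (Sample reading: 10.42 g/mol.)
Yes

molar mass has SI base units: kg / mol
g/mol reduces to the same SI base units, so it is a valid unit for molar mass.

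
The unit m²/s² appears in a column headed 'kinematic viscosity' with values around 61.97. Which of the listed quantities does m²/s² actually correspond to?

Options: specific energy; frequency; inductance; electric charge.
specific energy

kinematic viscosity should have units dimensionally equivalent to m^2 / s (e.g. m²/s).
The given unit 'm²/s²' reduces to m^2 / s^2. Of the listed options, that is the dimensionality of specific energy.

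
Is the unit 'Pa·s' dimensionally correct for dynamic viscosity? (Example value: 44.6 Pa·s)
Yes

dynamic viscosity has SI base units: kg / (m * s)
Pa·s reduces to the same SI base units, so it is a valid unit for dynamic viscosity.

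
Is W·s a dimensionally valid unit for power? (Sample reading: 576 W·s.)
No

power has SI base units: kg * m^2 / s^3
W·s does NOT reduce to kg * m^2 / s^3; a valid unit for power would be e.g. W.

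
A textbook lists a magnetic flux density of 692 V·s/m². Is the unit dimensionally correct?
Yes

magnetic flux density has SI base units: kg / (A * s^2)
V·s/m² reduces to the same SI base units, so it is a valid unit for magnetic flux density.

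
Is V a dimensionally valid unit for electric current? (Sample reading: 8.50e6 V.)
No

electric current has SI base units: A
V does NOT reduce to A; a valid unit for electric current would be e.g. A.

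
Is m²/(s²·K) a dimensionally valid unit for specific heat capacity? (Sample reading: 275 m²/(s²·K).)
Yes

specific heat capacity has SI base units: m^2 / (s^2 * K)
m²/(s²·K) reduces to the same SI base units, so it is a valid unit for specific heat capacity.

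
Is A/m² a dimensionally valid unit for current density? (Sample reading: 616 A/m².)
Yes

current density has SI base units: A / m^2
A/m² reduces to the same SI base units, so it is a valid unit for current density.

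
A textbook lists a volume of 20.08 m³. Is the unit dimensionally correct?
Yes

volume has SI base units: m^3
m³ reduces to the same SI base units, so it is a valid unit for volume.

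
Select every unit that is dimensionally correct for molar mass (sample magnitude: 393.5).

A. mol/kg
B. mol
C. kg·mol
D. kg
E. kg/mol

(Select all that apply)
E

molar mass has SI base units: kg / mol

Checking each option against kg / mol:
  A. mol/kg: ✗ does not match
  B. mol: ✗ does not match
  C. kg·mol: ✗ does not match
  D. kg: ✗ does not match
  E. kg/mol: ✓ matches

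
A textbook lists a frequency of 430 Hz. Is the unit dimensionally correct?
Yes

frequency has SI base units: 1 / s
Hz reduces to the same SI base units, so it is a valid unit for frequency.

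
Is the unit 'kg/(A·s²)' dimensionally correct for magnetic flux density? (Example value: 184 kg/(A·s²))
Yes

magnetic flux density has SI base units: kg / (A * s^2)
kg/(A·s²) reduces to the same SI base units, so it is a valid unit for magnetic flux density.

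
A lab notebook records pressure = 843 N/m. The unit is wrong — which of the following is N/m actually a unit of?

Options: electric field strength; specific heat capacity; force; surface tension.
surface tension

pressure should have units dimensionally equivalent to kg / (m * s^2) (e.g. Pa).
The given unit 'N/m' reduces to kg / s^2. Of the listed options, that is the dimensionality of surface tension.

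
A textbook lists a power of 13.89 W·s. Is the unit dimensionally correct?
No

power has SI base units: kg * m^2 / s^3
W·s does NOT reduce to kg * m^2 / s^3; a valid unit for power would be e.g. W.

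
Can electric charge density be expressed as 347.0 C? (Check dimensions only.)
No

electric charge density has SI base units: A * s / m^3
C does NOT reduce to A * s / m^3; a valid unit for electric charge density would be e.g. C/m³.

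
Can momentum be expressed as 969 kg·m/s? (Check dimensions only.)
Yes

momentum has SI base units: kg * m / s
kg·m/s reduces to the same SI base units, so it is a valid unit for momentum.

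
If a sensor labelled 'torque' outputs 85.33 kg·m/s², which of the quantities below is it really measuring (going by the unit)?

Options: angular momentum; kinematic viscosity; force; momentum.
force

torque should have units dimensionally equivalent to kg * m^2 / s^2 (e.g. N·m).
The given unit 'kg·m/s²' reduces to kg * m / s^2. Of the listed options, that is the dimensionality of force.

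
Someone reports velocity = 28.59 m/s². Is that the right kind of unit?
No

velocity has SI base units: m / s
m/s² does NOT reduce to m / s; a valid unit for velocity would be e.g. m/s.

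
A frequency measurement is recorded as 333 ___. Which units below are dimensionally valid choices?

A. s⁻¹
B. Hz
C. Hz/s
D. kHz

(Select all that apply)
A, B, D

frequency has SI base units: 1 / s

Checking each option against 1 / s:
  A. s⁻¹: ✓ matches
  B. Hz: ✓ matches
  C. Hz/s: ✗ does not match
  D. kHz: ✓ matches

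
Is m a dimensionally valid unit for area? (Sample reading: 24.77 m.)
No

area has SI base units: m^2
m does NOT reduce to m^2; a valid unit for area would be e.g. m².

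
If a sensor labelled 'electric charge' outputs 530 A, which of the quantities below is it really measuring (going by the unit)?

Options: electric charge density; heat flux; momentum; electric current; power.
electric current

electric charge should have units dimensionally equivalent to A * s (e.g. C).
The given unit 'A' reduces to A. Of the listed options, that is the dimensionality of electric current.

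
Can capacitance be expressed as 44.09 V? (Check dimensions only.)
No

capacitance has SI base units: A^2 * s^4 / (kg * m^2)
V does NOT reduce to A^2 * s^4 / (kg * m^2); a valid unit for capacitance would be e.g. F.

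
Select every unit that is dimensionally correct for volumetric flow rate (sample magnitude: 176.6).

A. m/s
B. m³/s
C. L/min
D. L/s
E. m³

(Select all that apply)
B, C, D

volumetric flow rate has SI base units: m^3 / s

Checking each option against m^3 / s:
  A. m/s: ✗ does not match
  B. m³/s: ✓ matches
  C. L/min: ✓ matches
  D. L/s: ✓ matches
  E. m³: ✗ does not match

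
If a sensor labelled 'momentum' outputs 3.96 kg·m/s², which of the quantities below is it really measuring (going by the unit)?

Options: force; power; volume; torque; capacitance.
force

momentum should have units dimensionally equivalent to kg * m / s (e.g. kg·m/s).
The given unit 'kg·m/s²' reduces to kg * m / s^2. Of the listed options, that is the dimensionality of force.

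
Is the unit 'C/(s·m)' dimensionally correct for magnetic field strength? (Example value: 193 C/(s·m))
Yes

magnetic field strength has SI base units: A / m
C/(s·m) reduces to the same SI base units, so it is a valid unit for magnetic field strength.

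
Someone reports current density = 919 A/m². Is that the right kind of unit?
Yes

current density has SI base units: A / m^2
A/m² reduces to the same SI base units, so it is a valid unit for current density.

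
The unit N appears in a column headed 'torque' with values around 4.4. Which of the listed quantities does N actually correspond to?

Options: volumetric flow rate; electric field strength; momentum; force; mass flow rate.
force

torque should have units dimensionally equivalent to kg * m^2 / s^2 (e.g. N·m).
The given unit 'N' reduces to kg * m / s^2. Of the listed options, that is the dimensionality of force.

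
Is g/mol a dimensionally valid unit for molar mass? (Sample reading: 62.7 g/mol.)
Yes

molar mass has SI base units: kg / mol
g/mol reduces to the same SI base units, so it is a valid unit for molar mass.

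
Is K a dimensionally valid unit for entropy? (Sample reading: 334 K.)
No

entropy has SI base units: kg * m^2 / (s^2 * K)
K does NOT reduce to kg * m^2 / (s^2 * K); a valid unit for entropy would be e.g. J/K.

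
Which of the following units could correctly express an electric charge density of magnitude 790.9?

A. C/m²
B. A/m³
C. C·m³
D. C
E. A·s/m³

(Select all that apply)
E

electric charge density has SI base units: A * s / m^3

Checking each option against A * s / m^3:
  A. C/m²: ✗ does not match
  B. A/m³: ✗ does not match
  C. C·m³: ✗ does not match
  D. C: ✗ does not match
  E. A·s/m³: ✓ matches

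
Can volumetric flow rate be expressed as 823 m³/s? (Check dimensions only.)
Yes

volumetric flow rate has SI base units: m^3 / s
m³/s reduces to the same SI base units, so it is a valid unit for volumetric flow rate.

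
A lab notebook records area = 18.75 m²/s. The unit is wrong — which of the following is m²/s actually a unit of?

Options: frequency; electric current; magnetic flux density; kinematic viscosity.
kinematic viscosity

area should have units dimensionally equivalent to m^2 (e.g. m²).
The given unit 'm²/s' reduces to m^2 / s. Of the listed options, that is the dimensionality of kinematic viscosity.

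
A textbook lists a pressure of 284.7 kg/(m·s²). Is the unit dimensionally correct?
Yes

pressure has SI base units: kg / (m * s^2)
kg/(m·s²) reduces to the same SI base units, so it is a valid unit for pressure.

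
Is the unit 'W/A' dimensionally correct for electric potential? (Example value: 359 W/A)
Yes

electric potential has SI base units: kg * m^2 / (A * s^3)
W/A reduces to the same SI base units, so it is a valid unit for electric potential.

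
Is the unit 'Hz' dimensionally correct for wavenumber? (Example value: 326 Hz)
No

wavenumber has SI base units: 1 / m
Hz does NOT reduce to 1 / m; a valid unit for wavenumber would be e.g. 1/m.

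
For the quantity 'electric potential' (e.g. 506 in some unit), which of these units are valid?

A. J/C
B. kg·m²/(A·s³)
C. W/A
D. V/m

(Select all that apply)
A, B, C

electric potential has SI base units: kg * m^2 / (A * s^3)

Checking each option against kg * m^2 / (A * s^3):
  A. J/C: ✓ matches
  B. kg·m²/(A·s³): ✓ matches
  C. W/A: ✓ matches
  D. V/m: ✗ does not match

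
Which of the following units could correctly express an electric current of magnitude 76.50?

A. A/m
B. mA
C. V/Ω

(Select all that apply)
B, C

electric current has SI base units: A

Checking each option against A:
  A. A/m: ✗ does not match
  B. mA: ✓ matches
  C. V/Ω: ✓ matches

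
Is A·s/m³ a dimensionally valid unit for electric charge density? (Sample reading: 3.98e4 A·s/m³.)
Yes

electric charge density has SI base units: A * s / m^3
A·s/m³ reduces to the same SI base units, so it is a valid unit for electric charge density.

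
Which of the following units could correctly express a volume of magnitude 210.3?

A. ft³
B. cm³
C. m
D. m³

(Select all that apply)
A, B, D

volume has SI base units: m^3

Checking each option against m^3:
  A. ft³: ✓ matches
  B. cm³: ✓ matches
  C. m: ✗ does not match
  D. m³: ✓ matches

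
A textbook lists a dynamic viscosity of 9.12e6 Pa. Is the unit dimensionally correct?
No

dynamic viscosity has SI base units: kg / (m * s)
Pa does NOT reduce to kg / (m * s); a valid unit for dynamic viscosity would be e.g. Pa·s.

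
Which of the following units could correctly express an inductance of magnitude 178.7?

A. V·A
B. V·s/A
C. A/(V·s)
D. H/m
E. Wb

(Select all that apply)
B

inductance has SI base units: kg * m^2 / (A^2 * s^2)

Checking each option against kg * m^2 / (A^2 * s^2):
  A. V·A: ✗ does not match
  B. V·s/A: ✓ matches
  C. A/(V·s): ✗ does not match
  D. H/m: ✗ does not match
  E. Wb: ✗ does not match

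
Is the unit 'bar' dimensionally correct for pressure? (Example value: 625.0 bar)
Yes

pressure has SI base units: kg / (m * s^2)
bar reduces to the same SI base units, so it is a valid unit for pressure.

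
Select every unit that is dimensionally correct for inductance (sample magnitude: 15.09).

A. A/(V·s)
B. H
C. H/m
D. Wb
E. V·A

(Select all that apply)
B

inductance has SI base units: kg * m^2 / (A^2 * s^2)

Checking each option against kg * m^2 / (A^2 * s^2):
  A. A/(V·s): ✗ does not match
  B. H: ✓ matches
  C. H/m: ✗ does not match
  D. Wb: ✗ does not match
  E. V·A: ✗ does not match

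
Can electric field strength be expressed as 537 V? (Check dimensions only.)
No

electric field strength has SI base units: kg * m / (A * s^3)
V does NOT reduce to kg * m / (A * s^3); a valid unit for electric field strength would be e.g. V/m.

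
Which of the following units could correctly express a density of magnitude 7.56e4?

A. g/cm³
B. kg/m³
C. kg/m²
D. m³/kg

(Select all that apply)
A, B

density has SI base units: kg / m^3

Checking each option against kg / m^3:
  A. g/cm³: ✓ matches
  B. kg/m³: ✓ matches
  C. kg/m²: ✗ does not match
  D. m³/kg: ✗ does not match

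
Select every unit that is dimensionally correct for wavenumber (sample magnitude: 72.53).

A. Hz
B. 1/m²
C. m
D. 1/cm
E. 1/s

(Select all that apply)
D

wavenumber has SI base units: 1 / m

Checking each option against 1 / m:
  A. Hz: ✗ does not match
  B. 1/m²: ✗ does not match
  C. m: ✗ does not match
  D. 1/cm: ✓ matches
  E. 1/s: ✗ does not match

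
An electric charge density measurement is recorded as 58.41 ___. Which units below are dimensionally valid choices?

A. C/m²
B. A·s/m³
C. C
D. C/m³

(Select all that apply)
B, D

electric charge density has SI base units: A * s / m^3

Checking each option against A * s / m^3:
  A. C/m²: ✗ does not match
  B. A·s/m³: ✓ matches
  C. C: ✗ does not match
  D. C/m³: ✓ matches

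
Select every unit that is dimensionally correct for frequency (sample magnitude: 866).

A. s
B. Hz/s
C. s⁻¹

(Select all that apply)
C

frequency has SI base units: 1 / s

Checking each option against 1 / s:
  A. s: ✗ does not match
  B. Hz/s: ✗ does not match
  C. s⁻¹: ✓ matches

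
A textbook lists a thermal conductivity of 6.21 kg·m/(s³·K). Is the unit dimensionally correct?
Yes

thermal conductivity has SI base units: kg * m / (s^3 * K)
kg·m/(s³·K) reduces to the same SI base units, so it is a valid unit for thermal conductivity.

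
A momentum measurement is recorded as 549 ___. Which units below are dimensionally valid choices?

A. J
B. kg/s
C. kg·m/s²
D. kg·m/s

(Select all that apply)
D

momentum has SI base units: kg * m / s

Checking each option against kg * m / s:
  A. J: ✗ does not match
  B. kg/s: ✗ does not match
  C. kg·m/s²: ✗ does not match
  D. kg·m/s: ✓ matches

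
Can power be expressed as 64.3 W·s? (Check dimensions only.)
No

power has SI base units: kg * m^2 / s^3
W·s does NOT reduce to kg * m^2 / s^3; a valid unit for power would be e.g. W.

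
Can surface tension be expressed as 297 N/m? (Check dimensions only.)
Yes

surface tension has SI base units: kg / s^2
N/m reduces to the same SI base units, so it is a valid unit for surface tension.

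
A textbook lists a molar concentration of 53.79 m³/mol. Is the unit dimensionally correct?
No

molar concentration has SI base units: mol / m^3
m³/mol does NOT reduce to mol / m^3; a valid unit for molar concentration would be e.g. mol/m³.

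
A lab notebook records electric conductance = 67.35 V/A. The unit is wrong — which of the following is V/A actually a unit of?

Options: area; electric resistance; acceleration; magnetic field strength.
electric resistance

electric conductance should have units dimensionally equivalent to A^2 * s^3 / (kg * m^2) (e.g. S).
The given unit 'V/A' reduces to kg * m^2 / (A^2 * s^3). Of the listed options, that is the dimensionality of electric resistance.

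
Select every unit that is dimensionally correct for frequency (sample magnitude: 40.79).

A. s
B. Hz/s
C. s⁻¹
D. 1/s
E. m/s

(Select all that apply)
C, D

frequency has SI base units: 1 / s

Checking each option against 1 / s:
  A. s: ✗ does not match
  B. Hz/s: ✗ does not match
  C. s⁻¹: ✓ matches
  D. 1/s: ✓ matches
  E. m/s: ✗ does not match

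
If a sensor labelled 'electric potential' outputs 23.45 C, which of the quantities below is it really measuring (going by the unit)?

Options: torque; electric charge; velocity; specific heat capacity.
electric charge

electric potential should have units dimensionally equivalent to kg * m^2 / (A * s^3) (e.g. V).
The given unit 'C' reduces to A * s. Of the listed options, that is the dimensionality of electric charge.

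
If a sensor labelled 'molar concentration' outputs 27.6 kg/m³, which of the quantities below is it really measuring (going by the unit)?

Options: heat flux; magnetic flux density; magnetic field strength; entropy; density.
density

molar concentration should have units dimensionally equivalent to mol / m^3 (e.g. mol/m³).
The given unit 'kg/m³' reduces to kg / m^3. Of the listed options, that is the dimensionality of density.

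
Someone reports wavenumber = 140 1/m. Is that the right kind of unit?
Yes

wavenumber has SI base units: 1 / m
1/m reduces to the same SI base units, so it is a valid unit for wavenumber.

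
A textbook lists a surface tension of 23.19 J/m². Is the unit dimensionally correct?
Yes

surface tension has SI base units: kg / s^2
J/m² reduces to the same SI base units, so it is a valid unit for surface tension.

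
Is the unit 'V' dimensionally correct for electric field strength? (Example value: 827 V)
No

electric field strength has SI base units: kg * m / (A * s^3)
V does NOT reduce to kg * m / (A * s^3); a valid unit for electric field strength would be e.g. V/m.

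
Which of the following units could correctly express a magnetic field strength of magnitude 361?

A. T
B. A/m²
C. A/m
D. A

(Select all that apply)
C

magnetic field strength has SI base units: A / m

Checking each option against A / m:
  A. T: ✗ does not match
  B. A/m²: ✗ does not match
  C. A/m: ✓ matches
  D. A: ✗ does not match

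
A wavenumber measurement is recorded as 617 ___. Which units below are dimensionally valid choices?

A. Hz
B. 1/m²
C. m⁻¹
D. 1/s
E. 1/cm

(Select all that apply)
C, E

wavenumber has SI base units: 1 / m

Checking each option against 1 / m:
  A. Hz: ✗ does not match
  B. 1/m²: ✗ does not match
  C. m⁻¹: ✓ matches
  D. 1/s: ✗ does not match
  E. 1/cm: ✓ matches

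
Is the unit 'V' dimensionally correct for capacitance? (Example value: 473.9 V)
No

capacitance has SI base units: A^2 * s^4 / (kg * m^2)
V does NOT reduce to A^2 * s^4 / (kg * m^2); a valid unit for capacitance would be e.g. F.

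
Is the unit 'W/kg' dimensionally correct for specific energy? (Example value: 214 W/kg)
No

specific energy has SI base units: m^2 / s^2
W/kg does NOT reduce to m^2 / s^2; a valid unit for specific energy would be e.g. J/kg.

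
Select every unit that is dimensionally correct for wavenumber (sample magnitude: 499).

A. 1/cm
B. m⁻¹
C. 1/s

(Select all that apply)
A, B

wavenumber has SI base units: 1 / m

Checking each option against 1 / m:
  A. 1/cm: ✓ matches
  B. m⁻¹: ✓ matches
  C. 1/s: ✗ does not match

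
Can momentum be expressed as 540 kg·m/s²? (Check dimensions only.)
No

momentum has SI base units: kg * m / s
kg·m/s² does NOT reduce to kg * m / s; a valid unit for momentum would be e.g. kg·m/s.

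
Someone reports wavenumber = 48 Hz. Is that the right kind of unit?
No

wavenumber has SI base units: 1 / m
Hz does NOT reduce to 1 / m; a valid unit for wavenumber would be e.g. 1/m.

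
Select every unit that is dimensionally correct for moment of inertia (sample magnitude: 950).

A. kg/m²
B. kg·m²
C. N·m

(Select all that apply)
B

moment of inertia has SI base units: kg * m^2

Checking each option against kg * m^2:
  A. kg/m²: ✗ does not match
  B. kg·m²: ✓ matches
  C. N·m: ✗ does not match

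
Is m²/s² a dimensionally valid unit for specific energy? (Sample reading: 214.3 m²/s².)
Yes

specific energy has SI base units: m^2 / s^2
m²/s² reduces to the same SI base units, so it is a valid unit for specific energy.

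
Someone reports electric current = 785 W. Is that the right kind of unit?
No

electric current has SI base units: A
W does NOT reduce to A; a valid unit for electric current would be e.g. A.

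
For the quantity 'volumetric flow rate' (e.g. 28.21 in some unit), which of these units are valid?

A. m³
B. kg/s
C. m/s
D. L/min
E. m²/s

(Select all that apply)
D

volumetric flow rate has SI base units: m^3 / s

Checking each option against m^3 / s:
  A. m³: ✗ does not match
  B. kg/s: ✗ does not match
  C. m/s: ✗ does not match
  D. L/min: ✓ matches
  E. m²/s: ✗ does not match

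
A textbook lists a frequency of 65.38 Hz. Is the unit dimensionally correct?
Yes

frequency has SI base units: 1 / s
Hz reduces to the same SI base units, so it is a valid unit for frequency.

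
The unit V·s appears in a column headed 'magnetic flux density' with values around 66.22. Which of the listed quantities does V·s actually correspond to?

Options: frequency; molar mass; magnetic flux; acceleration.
magnetic flux

magnetic flux density should have units dimensionally equivalent to kg / (A * s^2) (e.g. T).
The given unit 'V·s' reduces to kg * m^2 / (A * s^2). Of the listed options, that is the dimensionality of magnetic flux.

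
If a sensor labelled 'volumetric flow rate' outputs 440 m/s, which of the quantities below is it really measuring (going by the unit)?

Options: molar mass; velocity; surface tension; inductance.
velocity

volumetric flow rate should have units dimensionally equivalent to m^3 / s (e.g. m³/s).
The given unit 'm/s' reduces to m / s. Of the listed options, that is the dimensionality of velocity.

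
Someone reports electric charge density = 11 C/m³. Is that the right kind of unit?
Yes

electric charge density has SI base units: A * s / m^3
C/m³ reduces to the same SI base units, so it is a valid unit for electric charge density.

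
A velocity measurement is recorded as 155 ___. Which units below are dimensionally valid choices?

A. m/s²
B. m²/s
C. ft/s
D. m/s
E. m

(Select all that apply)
C, D

velocity has SI base units: m / s

Checking each option against m / s:
  A. m/s²: ✗ does not match
  B. m²/s: ✗ does not match
  C. ft/s: ✓ matches
  D. m/s: ✓ matches
  E. m: ✗ does not match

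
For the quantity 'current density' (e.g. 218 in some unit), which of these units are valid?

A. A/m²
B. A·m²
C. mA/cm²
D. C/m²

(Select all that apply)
A, C

current density has SI base units: A / m^2

Checking each option against A / m^2:
  A. A/m²: ✓ matches
  B. A·m²: ✗ does not match
  C. mA/cm²: ✓ matches
  D. C/m²: ✗ does not match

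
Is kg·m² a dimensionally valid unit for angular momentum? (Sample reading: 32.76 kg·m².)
No

angular momentum has SI base units: kg * m^2 / s
kg·m² does NOT reduce to kg * m^2 / s; a valid unit for angular momentum would be e.g. kg·m²/s.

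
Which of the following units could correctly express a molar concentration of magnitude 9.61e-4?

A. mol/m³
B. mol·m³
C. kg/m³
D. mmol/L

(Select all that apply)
A, D

molar concentration has SI base units: mol / m^3

Checking each option against mol / m^3:
  A. mol/m³: ✓ matches
  B. mol·m³: ✗ does not match
  C. kg/m³: ✗ does not match
  D. mmol/L: ✓ matches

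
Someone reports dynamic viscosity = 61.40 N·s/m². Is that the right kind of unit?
Yes

dynamic viscosity has SI base units: kg / (m * s)
N·s/m² reduces to the same SI base units, so it is a valid unit for dynamic viscosity.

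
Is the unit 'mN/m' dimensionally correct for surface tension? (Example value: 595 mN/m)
Yes

surface tension has SI base units: kg / s^2
mN/m reduces to the same SI base units, so it is a valid unit for surface tension.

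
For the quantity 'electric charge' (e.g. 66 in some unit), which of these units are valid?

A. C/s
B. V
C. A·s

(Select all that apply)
C

electric charge has SI base units: A * s

Checking each option against A * s:
  A. C/s: ✗ does not match
  B. V: ✗ does not match
  C. A·s: ✓ matches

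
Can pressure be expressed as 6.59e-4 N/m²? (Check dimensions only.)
Yes

pressure has SI base units: kg / (m * s^2)
N/m² reduces to the same SI base units, so it is a valid unit for pressure.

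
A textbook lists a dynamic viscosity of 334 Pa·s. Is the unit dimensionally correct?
Yes

dynamic viscosity has SI base units: kg / (m * s)
Pa·s reduces to the same SI base units, so it is a valid unit for dynamic viscosity.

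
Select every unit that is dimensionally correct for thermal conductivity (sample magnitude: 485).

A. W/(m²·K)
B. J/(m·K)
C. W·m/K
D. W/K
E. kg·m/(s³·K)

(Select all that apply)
E

thermal conductivity has SI base units: kg * m / (s^3 * K)

Checking each option against kg * m / (s^3 * K):
  A. W/(m²·K): ✗ does not match
  B. J/(m·K): ✗ does not match
  C. W·m/K: ✗ does not match
  D. W/K: ✗ does not match
  E. kg·m/(s³·K): ✓ matches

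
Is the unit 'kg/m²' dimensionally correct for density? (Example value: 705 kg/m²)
No

density has SI base units: kg / m^3
kg/m² does NOT reduce to kg / m^3; a valid unit for density would be e.g. kg/m³.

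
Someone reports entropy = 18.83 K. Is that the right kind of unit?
No

entropy has SI base units: kg * m^2 / (s^2 * K)
K does NOT reduce to kg * m^2 / (s^2 * K); a valid unit for entropy would be e.g. J/K.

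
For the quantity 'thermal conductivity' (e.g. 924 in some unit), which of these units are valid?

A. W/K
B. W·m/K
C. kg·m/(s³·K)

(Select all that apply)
C

thermal conductivity has SI base units: kg * m / (s^3 * K)

Checking each option against kg * m / (s^3 * K):
  A. W/K: ✗ does not match
  B. W·m/K: ✗ does not match
  C. kg·m/(s³·K): ✓ matches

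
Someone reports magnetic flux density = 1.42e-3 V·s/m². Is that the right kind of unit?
Yes

magnetic flux density has SI base units: kg / (A * s^2)
V·s/m² reduces to the same SI base units, so it is a valid unit for magnetic flux density.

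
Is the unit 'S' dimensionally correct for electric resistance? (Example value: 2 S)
No

electric resistance has SI base units: kg * m^2 / (A^2 * s^3)
S does NOT reduce to kg * m^2 / (A^2 * s^3); a valid unit for electric resistance would be e.g. Ω.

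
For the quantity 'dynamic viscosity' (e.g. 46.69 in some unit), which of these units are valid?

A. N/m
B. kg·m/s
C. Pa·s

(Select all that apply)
C

dynamic viscosity has SI base units: kg / (m * s)

Checking each option against kg / (m * s):
  A. N/m: ✗ does not match
  B. kg·m/s: ✗ does not match
  C. Pa·s: ✓ matches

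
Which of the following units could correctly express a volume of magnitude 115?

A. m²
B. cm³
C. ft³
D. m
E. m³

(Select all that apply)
B, C, E

volume has SI base units: m^3

Checking each option against m^3:
  A. m²: ✗ does not match
  B. cm³: ✓ matches
  C. ft³: ✓ matches
  D. m: ✗ does not match
  E. m³: ✓ matches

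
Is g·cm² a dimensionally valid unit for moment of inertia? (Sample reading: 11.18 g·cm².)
Yes

moment of inertia has SI base units: kg * m^2
g·cm² reduces to the same SI base units, so it is a valid unit for moment of inertia.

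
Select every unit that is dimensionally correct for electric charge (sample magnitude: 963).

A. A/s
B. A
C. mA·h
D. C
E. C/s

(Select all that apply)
C, D

electric charge has SI base units: A * s

Checking each option against A * s:
  A. A/s: ✗ does not match
  B. A: ✗ does not match
  C. mA·h: ✓ matches
  D. C: ✓ matches
  E. C/s: ✗ does not match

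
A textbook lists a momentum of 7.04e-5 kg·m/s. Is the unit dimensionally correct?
Yes

momentum has SI base units: kg * m / s
kg·m/s reduces to the same SI base units, so it is a valid unit for momentum.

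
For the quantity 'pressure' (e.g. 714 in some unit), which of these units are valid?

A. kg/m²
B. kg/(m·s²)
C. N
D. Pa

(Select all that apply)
B, D

pressure has SI base units: kg / (m * s^2)

Checking each option against kg / (m * s^2):
  A. kg/m²: ✗ does not match
  B. kg/(m·s²): ✓ matches
  C. N: ✗ does not match
  D. Pa: ✓ matches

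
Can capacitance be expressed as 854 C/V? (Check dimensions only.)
Yes

capacitance has SI base units: A^2 * s^4 / (kg * m^2)
C/V reduces to the same SI base units, so it is a valid unit for capacitance.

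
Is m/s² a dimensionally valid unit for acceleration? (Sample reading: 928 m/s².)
Yes

acceleration has SI base units: m / s^2
m/s² reduces to the same SI base units, so it is a valid unit for acceleration.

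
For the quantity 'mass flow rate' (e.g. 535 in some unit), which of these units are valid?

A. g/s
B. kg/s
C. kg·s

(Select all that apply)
A, B

mass flow rate has SI base units: kg / s

Checking each option against kg / s:
  A. g/s: ✓ matches
  B. kg/s: ✓ matches
  C. kg·s: ✗ does not match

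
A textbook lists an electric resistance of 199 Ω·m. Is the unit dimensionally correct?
No

electric resistance has SI base units: kg * m^2 / (A^2 * s^3)
Ω·m does NOT reduce to kg * m^2 / (A^2 * s^3); a valid unit for electric resistance would be e.g. Ω.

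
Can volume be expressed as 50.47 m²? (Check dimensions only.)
No

volume has SI base units: m^3
m² does NOT reduce to m^3; a valid unit for volume would be e.g. m³.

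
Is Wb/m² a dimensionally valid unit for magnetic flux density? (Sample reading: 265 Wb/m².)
Yes

magnetic flux density has SI base units: kg / (A * s^2)
Wb/m² reduces to the same SI base units, so it is a valid unit for magnetic flux density.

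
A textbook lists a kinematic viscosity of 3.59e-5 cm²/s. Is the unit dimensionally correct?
Yes

kinematic viscosity has SI base units: m^2 / s
cm²/s reduces to the same SI base units, so it is a valid unit for kinematic viscosity.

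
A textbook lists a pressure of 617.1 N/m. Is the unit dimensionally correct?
No

pressure has SI base units: kg / (m * s^2)
N/m does NOT reduce to kg / (m * s^2); a valid unit for pressure would be e.g. Pa.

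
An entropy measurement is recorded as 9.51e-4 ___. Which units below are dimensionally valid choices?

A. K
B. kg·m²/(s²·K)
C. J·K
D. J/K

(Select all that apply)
B, D

entropy has SI base units: kg * m^2 / (s^2 * K)

Checking each option against kg * m^2 / (s^2 * K):
  A. K: ✗ does not match
  B. kg·m²/(s²·K): ✓ matches
  C. J·K: ✗ does not match
  D. J/K: ✓ matches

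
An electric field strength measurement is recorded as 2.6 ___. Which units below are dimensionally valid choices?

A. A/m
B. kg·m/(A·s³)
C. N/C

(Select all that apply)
B, C

electric field strength has SI base units: kg * m / (A * s^3)

Checking each option against kg * m / (A * s^3):
  A. A/m: ✗ does not match
  B. kg·m/(A·s³): ✓ matches
  C. N/C: ✓ matches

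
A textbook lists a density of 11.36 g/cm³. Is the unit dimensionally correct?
Yes

density has SI base units: kg / m^3
g/cm³ reduces to the same SI base units, so it is a valid unit for density.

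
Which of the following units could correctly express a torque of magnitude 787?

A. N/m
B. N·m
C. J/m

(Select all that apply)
B

torque has SI base units: kg * m^2 / s^2

Checking each option against kg * m^2 / s^2:
  A. N/m: ✗ does not match
  B. N·m: ✓ matches
  C. J/m: ✗ does not match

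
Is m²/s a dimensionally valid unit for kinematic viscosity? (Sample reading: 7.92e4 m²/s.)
Yes

kinematic viscosity has SI base units: m^2 / s
m²/s reduces to the same SI base units, so it is a valid unit for kinematic viscosity.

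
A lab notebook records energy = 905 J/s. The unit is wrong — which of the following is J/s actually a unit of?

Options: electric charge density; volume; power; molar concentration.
power

energy should have units dimensionally equivalent to kg * m^2 / s^2 (e.g. J).
The given unit 'J/s' reduces to kg * m^2 / s^3. Of the listed options, that is the dimensionality of power.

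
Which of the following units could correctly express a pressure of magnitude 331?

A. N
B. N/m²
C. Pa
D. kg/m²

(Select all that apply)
B, C

pressure has SI base units: kg / (m * s^2)

Checking each option against kg / (m * s^2):
  A. N: ✗ does not match
  B. N/m²: ✓ matches
  C. Pa: ✓ matches
  D. kg/m²: ✗ does not match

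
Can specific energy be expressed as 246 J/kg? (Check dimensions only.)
Yes

specific energy has SI base units: m^2 / s^2
J/kg reduces to the same SI base units, so it is a valid unit for specific energy.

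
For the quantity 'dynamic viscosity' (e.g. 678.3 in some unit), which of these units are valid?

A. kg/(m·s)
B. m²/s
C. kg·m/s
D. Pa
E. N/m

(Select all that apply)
A

dynamic viscosity has SI base units: kg / (m * s)

Checking each option against kg / (m * s):
  A. kg/(m·s): ✓ matches
  B. m²/s: ✗ does not match
  C. kg·m/s: ✗ does not match
  D. Pa: ✗ does not match
  E. N/m: ✗ does not match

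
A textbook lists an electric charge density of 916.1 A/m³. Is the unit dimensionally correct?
No

electric charge density has SI base units: A * s / m^3
A/m³ does NOT reduce to A * s / m^3; a valid unit for electric charge density would be e.g. C/m³.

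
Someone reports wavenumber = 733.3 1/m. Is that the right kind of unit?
Yes

wavenumber has SI base units: 1 / m
1/m reduces to the same SI base units, so it is a valid unit for wavenumber.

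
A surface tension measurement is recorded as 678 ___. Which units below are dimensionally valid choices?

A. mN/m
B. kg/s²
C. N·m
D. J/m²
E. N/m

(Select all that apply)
A, B, D, E

surface tension has SI base units: kg / s^2

Checking each option against kg / s^2:
  A. mN/m: ✓ matches
  B. kg/s²: ✓ matches
  C. N·m: ✗ does not match
  D. J/m²: ✓ matches
  E. N/m: ✓ matches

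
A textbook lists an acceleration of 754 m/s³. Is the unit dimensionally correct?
No

acceleration has SI base units: m / s^2
m/s³ does NOT reduce to m / s^2; a valid unit for acceleration would be e.g. m/s².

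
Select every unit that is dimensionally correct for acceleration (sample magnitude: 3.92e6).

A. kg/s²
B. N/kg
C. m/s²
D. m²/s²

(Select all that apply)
B, C

acceleration has SI base units: m / s^2

Checking each option against m / s^2:
  A. kg/s²: ✗ does not match
  B. N/kg: ✓ matches
  C. m/s²: ✓ matches
  D. m²/s²: ✗ does not match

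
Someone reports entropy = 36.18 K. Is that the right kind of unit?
No

entropy has SI base units: kg * m^2 / (s^2 * K)
K does NOT reduce to kg * m^2 / (s^2 * K); a valid unit for entropy would be e.g. J/K.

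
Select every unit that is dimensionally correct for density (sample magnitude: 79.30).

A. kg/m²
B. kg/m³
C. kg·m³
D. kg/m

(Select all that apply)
B

density has SI base units: kg / m^3

Checking each option against kg / m^3:
  A. kg/m²: ✗ does not match
  B. kg/m³: ✓ matches
  C. kg·m³: ✗ does not match
  D. kg/m: ✗ does not match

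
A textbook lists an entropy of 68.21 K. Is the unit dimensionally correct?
No

entropy has SI base units: kg * m^2 / (s^2 * K)
K does NOT reduce to kg * m^2 / (s^2 * K); a valid unit for entropy would be e.g. J/K.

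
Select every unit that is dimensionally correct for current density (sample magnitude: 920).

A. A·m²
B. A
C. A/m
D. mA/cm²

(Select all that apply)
D

current density has SI base units: A / m^2

Checking each option against A / m^2:
  A. A·m²: ✗ does not match
  B. A: ✗ does not match
  C. A/m: ✗ does not match
  D. mA/cm²: ✓ matches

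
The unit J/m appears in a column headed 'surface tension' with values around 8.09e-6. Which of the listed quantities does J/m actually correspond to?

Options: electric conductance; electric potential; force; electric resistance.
force

surface tension should have units dimensionally equivalent to kg / s^2 (e.g. N/m).
The given unit 'J/m' reduces to kg * m / s^2. Of the listed options, that is the dimensionality of force.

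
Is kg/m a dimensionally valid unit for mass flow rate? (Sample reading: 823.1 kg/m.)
No

mass flow rate has SI base units: kg / s
kg/m does NOT reduce to kg / s; a valid unit for mass flow rate would be e.g. kg/s.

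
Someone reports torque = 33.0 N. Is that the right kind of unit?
No

torque has SI base units: kg * m^2 / s^2
N does NOT reduce to kg * m^2 / s^2; a valid unit for torque would be e.g. N·m.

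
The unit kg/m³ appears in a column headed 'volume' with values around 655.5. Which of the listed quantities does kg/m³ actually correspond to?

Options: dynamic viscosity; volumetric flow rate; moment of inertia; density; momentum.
density

volume should have units dimensionally equivalent to m^3 (e.g. m³).
The given unit 'kg/m³' reduces to kg / m^3. Of the listed options, that is the dimensionality of density.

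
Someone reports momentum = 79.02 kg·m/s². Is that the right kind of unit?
No

momentum has SI base units: kg * m / s
kg·m/s² does NOT reduce to kg * m / s; a valid unit for momentum would be e.g. kg·m/s.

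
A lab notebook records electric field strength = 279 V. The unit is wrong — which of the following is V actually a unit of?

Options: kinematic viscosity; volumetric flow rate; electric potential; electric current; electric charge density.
electric potential

electric field strength should have units dimensionally equivalent to kg * m / (A * s^3) (e.g. V/m).
The given unit 'V' reduces to kg * m^2 / (A * s^3). Of the listed options, that is the dimensionality of electric potential.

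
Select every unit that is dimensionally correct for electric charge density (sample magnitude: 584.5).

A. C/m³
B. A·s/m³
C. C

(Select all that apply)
A, B

electric charge density has SI base units: A * s / m^3

Checking each option against A * s / m^3:
  A. C/m³: ✓ matches
  B. A·s/m³: ✓ matches
  C. C: ✗ does not match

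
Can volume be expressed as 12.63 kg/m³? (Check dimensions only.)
No

volume has SI base units: m^3
kg/m³ does NOT reduce to m^3; a valid unit for volume would be e.g. m³.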